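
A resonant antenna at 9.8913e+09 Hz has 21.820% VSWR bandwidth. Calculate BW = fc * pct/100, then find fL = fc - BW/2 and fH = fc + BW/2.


BW = 9.8913e+09 * 21.820/100 = 2.158282e+09 Hz
fL = 9.8913e+09 - 2.158282e+09/2 = 8.812e+09 Hz
fH = 9.8913e+09 + 2.158282e+09/2 = 1.097e+10 Hz

BW=2.158e+09 Hz, fL=8.812e+09 Hz, fH=1.097e+10 Hz


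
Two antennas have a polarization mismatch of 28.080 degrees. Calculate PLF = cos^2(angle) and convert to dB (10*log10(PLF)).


PLF_linear = cos^2(28.080 deg) = 0.7784378
PLF_dB = 10 * log10(0.7784378) = -1.088 dB

-1.088 dB


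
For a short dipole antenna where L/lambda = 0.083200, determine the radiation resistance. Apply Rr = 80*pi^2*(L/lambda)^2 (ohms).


Rr = 80 * pi^2 * (0.083200)^2 = 80 * 9.869604 * 6.922240e-03 = 5.466 ohm

5.466 ohm


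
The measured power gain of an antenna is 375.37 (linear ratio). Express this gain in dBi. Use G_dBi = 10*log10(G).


G_dBi = 10 * log10(375.37) = 25.74 dBi

25.74 dBi


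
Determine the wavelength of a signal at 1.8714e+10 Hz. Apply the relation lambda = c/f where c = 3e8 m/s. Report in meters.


lambda = c / f = 3.0000e+08 / 1.8714e+10 = 0.01603 m

0.01603 m


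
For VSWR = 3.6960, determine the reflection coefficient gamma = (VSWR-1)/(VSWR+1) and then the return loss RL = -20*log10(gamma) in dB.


gamma = (3.6960 - 1) / (3.6960 + 1) = 0.5741056
RL = -20 * log10(0.5741056) = 4.820 dB

4.820 dB


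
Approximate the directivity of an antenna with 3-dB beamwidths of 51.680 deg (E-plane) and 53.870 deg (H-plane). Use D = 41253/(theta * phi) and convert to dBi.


D_linear = 41253 / (51.680 * 53.870) = 14.81788
D_dBi = 10 * log10(14.81788) = 11.71 dBi

11.71 dBi


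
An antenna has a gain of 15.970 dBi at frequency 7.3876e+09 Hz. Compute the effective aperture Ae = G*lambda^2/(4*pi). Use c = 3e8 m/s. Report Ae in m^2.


lambda = c / f = 3.0000e+08 / 7.3876e+09 = 0.04060859 m
G_linear = 10^(15.970/10) = 39.53666
Ae = G_linear * lambda^2 / (4*pi) = 39.53666 * 0.04060859^2 / (4*pi) = 5.188e-03 m^2

5.188e-03 m^2


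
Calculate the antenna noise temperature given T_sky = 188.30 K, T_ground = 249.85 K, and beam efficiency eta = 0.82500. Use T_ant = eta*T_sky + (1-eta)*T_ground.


T_ant = 0.82500 * 188.30 + (1 - 0.82500) * 249.85 = 199.1 K

199.1 K


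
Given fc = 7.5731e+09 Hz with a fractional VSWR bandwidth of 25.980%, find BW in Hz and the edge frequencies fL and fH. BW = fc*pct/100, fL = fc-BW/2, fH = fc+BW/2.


BW = 7.5731e+09 * 25.980/100 = 1.967491e+09 Hz
fL = 7.5731e+09 - 1.967491e+09/2 = 6.589e+09 Hz
fH = 7.5731e+09 + 1.967491e+09/2 = 8.557e+09 Hz

BW=1.967e+09 Hz, fL=6.589e+09 Hz, fH=8.557e+09 Hz


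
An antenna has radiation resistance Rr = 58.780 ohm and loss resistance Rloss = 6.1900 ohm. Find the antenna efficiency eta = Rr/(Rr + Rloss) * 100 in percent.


eta = 58.780 / (58.780 + 6.1900) * 100 = 90.47%

90.47%


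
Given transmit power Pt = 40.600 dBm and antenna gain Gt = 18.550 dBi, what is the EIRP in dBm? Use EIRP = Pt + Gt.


EIRP = Pt + Gt = 40.600 + 18.550 = 59.15 dBm

59.15 dBm


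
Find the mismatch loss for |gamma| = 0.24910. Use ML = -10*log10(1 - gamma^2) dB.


ML = -10 * log10(1 - 0.24910^2) = -10 * log10(0.93794919) = 0.2782 dB

0.2782 dB


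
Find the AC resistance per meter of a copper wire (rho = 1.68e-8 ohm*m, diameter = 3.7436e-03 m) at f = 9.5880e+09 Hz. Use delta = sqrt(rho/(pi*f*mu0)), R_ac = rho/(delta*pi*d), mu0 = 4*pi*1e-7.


delta = sqrt(1.68e-8 / (pi * 9.5880e+09 * 4*pi*1e-7)) = 6.662094e-07 m
R_ac = 1.68e-8 / (6.662094e-07 * pi * 3.7436e-03) = 2.144 ohm/m

2.144 ohm/m


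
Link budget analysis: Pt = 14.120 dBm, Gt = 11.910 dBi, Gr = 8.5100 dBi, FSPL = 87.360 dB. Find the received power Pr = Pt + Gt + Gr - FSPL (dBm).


Pr = 14.120 + 11.910 + 8.5100 - 87.360 = -52.82 dBm

-52.82 dBm


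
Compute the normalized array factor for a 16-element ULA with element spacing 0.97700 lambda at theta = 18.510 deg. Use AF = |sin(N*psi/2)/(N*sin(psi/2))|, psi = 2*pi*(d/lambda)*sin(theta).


psi = 2*pi*0.97700*sin(18.510 deg) = 1.948845 rad
AF = |sin(16*1.948845/2) / (16*sin(1.948845/2))| = 8.833e-03

8.833e-03


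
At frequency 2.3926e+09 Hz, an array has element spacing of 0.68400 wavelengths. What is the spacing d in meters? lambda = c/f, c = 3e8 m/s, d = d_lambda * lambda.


lambda = c / f = 3.0000e+08 / 2.3926e+09 = 0.1253866 m
d = 0.68400 * 0.1253866 = 0.08576 m

0.08576 m


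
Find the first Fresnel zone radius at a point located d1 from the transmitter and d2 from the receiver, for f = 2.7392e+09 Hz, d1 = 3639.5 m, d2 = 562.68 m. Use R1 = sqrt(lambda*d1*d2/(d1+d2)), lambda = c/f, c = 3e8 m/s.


lambda = c / f = 3.0000e+08 / 2.7392e+09 = 0.1095210 m
R1 = sqrt(0.1095210 * 3639.5 * 562.68 / (3639.5 + 562.68)) = 7.306 m

7.306 m


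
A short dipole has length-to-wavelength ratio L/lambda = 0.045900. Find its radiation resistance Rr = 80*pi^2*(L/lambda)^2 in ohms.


Rr = 80 * pi^2 * (0.045900)^2 = 80 * 9.869604 * 2.106810e-03 = 1.663 ohm

1.663 ohm


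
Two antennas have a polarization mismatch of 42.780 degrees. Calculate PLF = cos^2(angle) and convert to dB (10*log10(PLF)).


PLF_linear = cos^2(42.780 deg) = 0.5387075
PLF_dB = 10 * log10(0.5387075) = -2.686 dB

-2.686 dB


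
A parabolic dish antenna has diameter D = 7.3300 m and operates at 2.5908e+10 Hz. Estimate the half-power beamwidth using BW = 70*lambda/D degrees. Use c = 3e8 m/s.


lambda = c / f = 3.0000e+08 / 2.5908e+10 = 0.01157943 m
BW = 70 * 0.01157943 / 7.3300 = 0.1106 deg

0.1106 deg


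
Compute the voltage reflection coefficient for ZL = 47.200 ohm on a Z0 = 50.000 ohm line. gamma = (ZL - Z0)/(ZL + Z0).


gamma = (47.200 - 50.000) / (47.200 + 50.000) = -0.02881

-0.02881


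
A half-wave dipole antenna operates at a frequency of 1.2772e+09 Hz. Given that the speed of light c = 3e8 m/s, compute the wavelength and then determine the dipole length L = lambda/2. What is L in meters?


lambda = c / f = 3.0000e+08 / 1.2772e+09 = 0.2348888 m
L = lambda / 2 = 0.2348888 / 2 = 0.1174 m

0.1174 m


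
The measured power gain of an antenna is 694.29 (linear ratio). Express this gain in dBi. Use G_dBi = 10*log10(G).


G_dBi = 10 * log10(694.29) = 28.42 dBi

28.42 dBi


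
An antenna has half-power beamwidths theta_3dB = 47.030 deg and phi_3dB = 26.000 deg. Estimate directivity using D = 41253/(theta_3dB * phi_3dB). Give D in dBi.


D_linear = 41253 / (47.030 * 26.000) = 33.73706
D_dBi = 10 * log10(33.73706) = 15.28 dBi

15.28 dBi


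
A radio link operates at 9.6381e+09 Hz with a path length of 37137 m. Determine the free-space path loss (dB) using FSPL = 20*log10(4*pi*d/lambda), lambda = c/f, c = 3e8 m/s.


lambda = c / f = 3.0000e+08 / 9.6381e+09 = 0.03112647 m
FSPL = 20 * log10(4*pi*37137/0.03112647) = 143.5 dB

143.5 dB


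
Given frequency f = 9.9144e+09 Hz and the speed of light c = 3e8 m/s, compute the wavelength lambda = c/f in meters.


lambda = c / f = 3.0000e+08 / 9.9144e+09 = 0.03026 m

0.03026 m


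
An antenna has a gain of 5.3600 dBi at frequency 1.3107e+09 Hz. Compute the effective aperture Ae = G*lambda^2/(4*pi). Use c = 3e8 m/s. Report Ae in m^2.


lambda = c / f = 3.0000e+08 / 1.3107e+09 = 0.2288853 m
G_linear = 10^(5.3600/10) = 3.435579
Ae = G_linear * lambda^2 / (4*pi) = 3.435579 * 0.2288853^2 / (4*pi) = 0.01432 m^2

0.01432 m^2


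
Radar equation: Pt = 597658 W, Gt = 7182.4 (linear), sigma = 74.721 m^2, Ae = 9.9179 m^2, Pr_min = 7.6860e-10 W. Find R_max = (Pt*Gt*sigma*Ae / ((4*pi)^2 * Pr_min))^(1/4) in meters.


R^4 = 597658*7182.4*74.721*9.9179 / ((4*pi)^2 * 7.6860e-10) = 2.620985e+19
R_max = 2.620985e+19^0.25 = 71551 m

71551 m


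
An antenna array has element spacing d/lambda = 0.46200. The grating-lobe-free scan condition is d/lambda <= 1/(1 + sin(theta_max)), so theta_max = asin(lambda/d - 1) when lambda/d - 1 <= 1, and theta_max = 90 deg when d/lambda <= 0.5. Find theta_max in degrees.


lambda/d - 1 = 1/0.46200 - 1 = 1.164502 >= 1
d/lambda <= 0.5, so the array can scan to endfire without grating lobes: theta_max = 90 deg

90 deg


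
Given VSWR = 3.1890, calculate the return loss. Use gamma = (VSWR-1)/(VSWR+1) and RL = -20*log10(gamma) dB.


gamma = (3.1890 - 1) / (3.1890 + 1) = 0.5225591
RL = -20 * log10(0.5225591) = 5.637 dB

5.637 dB


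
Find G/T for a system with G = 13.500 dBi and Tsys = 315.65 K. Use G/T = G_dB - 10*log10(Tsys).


G/T = 13.500 - 10*log10(315.65) = 13.500 - 24.99206 = -11.49 dB/K

-11.49 dB/K


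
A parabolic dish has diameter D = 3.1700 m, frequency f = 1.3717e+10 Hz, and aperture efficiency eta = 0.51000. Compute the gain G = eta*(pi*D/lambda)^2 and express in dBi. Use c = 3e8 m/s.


lambda = c / f = 3.0000e+08 / 1.3717e+10 = 0.02187067 m
G_linear = 0.51000 * (pi * 3.1700 / 0.02187067)^2 = 105746.1
G_dBi = 10 * log10(105746.1) = 50.24 dBi

50.24 dBi


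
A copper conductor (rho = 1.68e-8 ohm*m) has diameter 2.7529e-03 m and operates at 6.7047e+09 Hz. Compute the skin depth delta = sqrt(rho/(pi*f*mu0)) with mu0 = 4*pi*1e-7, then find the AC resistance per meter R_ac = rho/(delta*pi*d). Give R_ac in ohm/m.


delta = sqrt(1.68e-8 / (pi * 6.7047e+09 * 4*pi*1e-7)) = 7.966822e-07 m
R_ac = 1.68e-8 / (7.966822e-07 * pi * 2.7529e-03) = 2.438 ohm/m

2.438 ohm/m


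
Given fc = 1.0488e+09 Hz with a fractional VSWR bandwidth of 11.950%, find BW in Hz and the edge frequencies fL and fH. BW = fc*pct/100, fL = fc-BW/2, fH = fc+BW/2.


BW = 1.0488e+09 * 11.950/100 = 1.253316e+08 Hz
fL = 1.0488e+09 - 1.253316e+08/2 = 9.861e+08 Hz
fH = 1.0488e+09 + 1.253316e+08/2 = 1.111e+09 Hz

BW=1.253e+08 Hz, fL=9.861e+08 Hz, fH=1.111e+09 Hz


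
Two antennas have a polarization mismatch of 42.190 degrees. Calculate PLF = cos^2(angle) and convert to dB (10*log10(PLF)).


PLF_linear = cos^2(42.190 deg) = 0.5489651
PLF_dB = 10 * log10(0.5489651) = -2.605 dB

-2.605 dB


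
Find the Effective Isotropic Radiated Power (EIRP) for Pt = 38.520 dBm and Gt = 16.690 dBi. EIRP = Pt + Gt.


EIRP = Pt + Gt = 38.520 + 16.690 = 55.21 dBm

55.21 dBm


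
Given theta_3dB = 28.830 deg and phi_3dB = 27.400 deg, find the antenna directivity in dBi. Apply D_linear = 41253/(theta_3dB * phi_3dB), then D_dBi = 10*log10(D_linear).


D_linear = 41253 / (28.830 * 27.400) = 52.22282
D_dBi = 10 * log10(52.22282) = 17.18 dBi

17.18 dBi


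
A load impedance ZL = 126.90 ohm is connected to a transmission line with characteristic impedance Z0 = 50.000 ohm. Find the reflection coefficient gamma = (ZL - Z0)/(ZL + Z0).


gamma = (126.90 - 50.000) / (126.90 + 50.000) = 0.4347

0.4347


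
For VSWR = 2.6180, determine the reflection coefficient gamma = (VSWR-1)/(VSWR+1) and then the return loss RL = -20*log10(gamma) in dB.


gamma = (2.6180 - 1) / (2.6180 + 1) = 0.4472084
RL = -20 * log10(0.4472084) = 6.990 dB

6.990 dB


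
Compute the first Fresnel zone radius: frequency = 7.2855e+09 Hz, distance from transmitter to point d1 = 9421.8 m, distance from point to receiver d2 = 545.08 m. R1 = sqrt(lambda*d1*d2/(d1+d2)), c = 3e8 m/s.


lambda = c / f = 3.0000e+08 / 7.2855e+09 = 0.04117768 m
R1 = sqrt(0.04117768 * 9421.8 * 545.08 / (9421.8 + 545.08)) = 4.606 m

4.606 m


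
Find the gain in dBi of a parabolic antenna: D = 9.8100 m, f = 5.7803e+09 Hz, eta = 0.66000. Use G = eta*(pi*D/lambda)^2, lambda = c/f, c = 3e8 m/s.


lambda = c / f = 3.0000e+08 / 5.7803e+09 = 0.05190042 m
G_linear = 0.66000 * (pi * 9.8100 / 0.05190042)^2 = 232723.3
G_dBi = 10 * log10(232723.3) = 53.67 dBi

53.67 dBi


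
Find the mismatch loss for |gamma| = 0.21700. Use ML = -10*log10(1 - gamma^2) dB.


ML = -10 * log10(1 - 0.21700^2) = -10 * log10(0.952911) = 0.2095 dB

0.2095 dB


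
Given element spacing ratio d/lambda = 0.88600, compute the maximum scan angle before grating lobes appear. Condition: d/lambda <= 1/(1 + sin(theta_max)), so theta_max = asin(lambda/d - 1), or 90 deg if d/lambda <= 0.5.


lambda/d - 1 = 1/0.88600 - 1 = 0.1286682
theta_max = asin(0.1286682) = 7.393 deg

7.393 deg


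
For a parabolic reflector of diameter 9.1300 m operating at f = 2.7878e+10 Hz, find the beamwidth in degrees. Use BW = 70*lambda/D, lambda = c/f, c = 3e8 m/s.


lambda = c / f = 3.0000e+08 / 2.7878e+10 = 0.01076117 m
BW = 70 * 0.01076117 / 9.1300 = 0.08251 deg

0.08251 deg


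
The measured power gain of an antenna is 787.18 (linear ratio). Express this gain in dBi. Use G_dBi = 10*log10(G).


G_dBi = 10 * log10(787.18) = 28.96 dBi

28.96 dBi


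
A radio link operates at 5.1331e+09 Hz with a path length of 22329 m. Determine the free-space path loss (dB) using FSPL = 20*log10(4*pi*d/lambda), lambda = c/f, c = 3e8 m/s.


lambda = c / f = 3.0000e+08 / 5.1331e+09 = 0.05844421 m
FSPL = 20 * log10(4*pi*22329/0.05844421) = 133.6 dB

133.6 dB


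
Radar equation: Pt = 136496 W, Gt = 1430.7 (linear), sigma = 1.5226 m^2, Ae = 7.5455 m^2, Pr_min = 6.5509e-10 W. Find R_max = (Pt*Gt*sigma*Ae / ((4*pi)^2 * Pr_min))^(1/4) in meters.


R^4 = 136496*1430.7*1.5226*7.5455 / ((4*pi)^2 * 6.5509e-10) = 2.168811e+16
R_max = 2.168811e+16^0.25 = 12135 m

12135 m


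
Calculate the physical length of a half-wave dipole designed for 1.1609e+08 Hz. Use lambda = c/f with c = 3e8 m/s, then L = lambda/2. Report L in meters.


lambda = c / f = 3.0000e+08 / 1.1609e+08 = 2.584202 m
L = lambda / 2 = 2.584202 / 2 = 1.292 m

1.292 m


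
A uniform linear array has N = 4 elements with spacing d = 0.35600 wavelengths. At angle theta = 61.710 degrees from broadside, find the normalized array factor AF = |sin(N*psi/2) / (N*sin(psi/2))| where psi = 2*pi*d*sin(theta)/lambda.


psi = 2*pi*0.35600*sin(61.710 deg) = 1.969649 rad
AF = |sin(4*1.969649/2) / (4*sin(1.969649/2))| = 0.2148

0.2148


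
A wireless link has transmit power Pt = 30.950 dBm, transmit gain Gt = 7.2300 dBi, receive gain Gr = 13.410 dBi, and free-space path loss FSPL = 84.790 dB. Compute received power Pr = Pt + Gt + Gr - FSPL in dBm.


Pr = 30.950 + 7.2300 + 13.410 - 84.790 = -33.20 dBm

-33.20 dBm


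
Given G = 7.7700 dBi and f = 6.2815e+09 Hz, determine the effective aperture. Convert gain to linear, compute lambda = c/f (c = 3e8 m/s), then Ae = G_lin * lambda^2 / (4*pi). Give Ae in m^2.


lambda = c / f = 3.0000e+08 / 6.2815e+09 = 0.04775929 m
G_linear = 10^(7.7700/10) = 5.984116
Ae = G_linear * lambda^2 / (4*pi) = 5.984116 * 0.04775929^2 / (4*pi) = 1.086e-03 m^2

1.086e-03 m^2


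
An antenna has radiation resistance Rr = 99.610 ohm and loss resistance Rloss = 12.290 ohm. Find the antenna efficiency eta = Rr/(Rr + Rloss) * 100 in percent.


eta = 99.610 / (99.610 + 12.290) * 100 = 89.02%

89.02%


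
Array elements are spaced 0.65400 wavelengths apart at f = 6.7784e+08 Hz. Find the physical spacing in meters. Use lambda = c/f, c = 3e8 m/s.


lambda = c / f = 3.0000e+08 / 6.7784e+08 = 0.4425823 m
d = 0.65400 * 0.4425823 = 0.2894 m

0.2894 m


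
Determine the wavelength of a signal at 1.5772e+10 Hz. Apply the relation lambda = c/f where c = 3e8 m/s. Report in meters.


lambda = c / f = 3.0000e+08 / 1.5772e+10 = 0.01902 m

0.01902 m


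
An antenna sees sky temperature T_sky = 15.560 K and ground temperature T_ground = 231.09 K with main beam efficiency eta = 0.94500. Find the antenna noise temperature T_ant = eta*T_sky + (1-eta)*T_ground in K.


T_ant = 0.94500 * 15.560 + (1 - 0.94500) * 231.09 = 27.41 K

27.41 K


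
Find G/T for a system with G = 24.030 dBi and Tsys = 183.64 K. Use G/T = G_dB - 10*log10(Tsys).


G/T = 24.030 - 10*log10(183.64) = 24.030 - 22.63967 = 1.390 dB/K

1.390 dB/K


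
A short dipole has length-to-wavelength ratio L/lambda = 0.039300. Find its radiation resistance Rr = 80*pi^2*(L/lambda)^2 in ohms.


Rr = 80 * pi^2 * (0.039300)^2 = 80 * 9.869604 * 1.544490e-03 = 1.219 ohm

1.219 ohm


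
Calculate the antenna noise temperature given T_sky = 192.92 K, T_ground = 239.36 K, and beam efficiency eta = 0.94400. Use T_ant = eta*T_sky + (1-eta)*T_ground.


T_ant = 0.94400 * 192.92 + (1 - 0.94400) * 239.36 = 195.5 K

195.5 K


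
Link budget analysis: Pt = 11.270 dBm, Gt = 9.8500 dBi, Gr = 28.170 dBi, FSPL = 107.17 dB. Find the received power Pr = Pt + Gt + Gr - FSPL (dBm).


Pr = 11.270 + 9.8500 + 28.170 - 107.17 = -57.88 dBm

-57.88 dBm


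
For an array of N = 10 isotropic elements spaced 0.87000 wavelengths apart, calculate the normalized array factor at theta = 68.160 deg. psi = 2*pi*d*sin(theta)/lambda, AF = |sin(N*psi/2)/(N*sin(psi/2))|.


psi = 2*pi*0.87000*sin(68.160 deg) = 5.074030 rad
AF = |sin(10*5.074030/2) / (10*sin(5.074030/2))| = 0.04138

0.04138


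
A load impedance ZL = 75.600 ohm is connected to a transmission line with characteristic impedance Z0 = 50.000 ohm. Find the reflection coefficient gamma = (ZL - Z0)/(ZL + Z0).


gamma = (75.600 - 50.000) / (75.600 + 50.000) = 0.2038

0.2038


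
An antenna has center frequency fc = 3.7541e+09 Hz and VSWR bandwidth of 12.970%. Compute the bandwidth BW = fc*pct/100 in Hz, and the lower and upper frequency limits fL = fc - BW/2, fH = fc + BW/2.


BW = 3.7541e+09 * 12.970/100 = 4.869068e+08 Hz
fL = 3.7541e+09 - 4.869068e+08/2 = 3.511e+09 Hz
fH = 3.7541e+09 + 4.869068e+08/2 = 3.998e+09 Hz

BW=4.869e+08 Hz, fL=3.511e+09 Hz, fH=3.998e+09 Hz


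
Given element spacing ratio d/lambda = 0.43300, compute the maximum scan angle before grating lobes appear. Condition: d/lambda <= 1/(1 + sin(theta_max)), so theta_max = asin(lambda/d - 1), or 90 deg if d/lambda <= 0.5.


lambda/d - 1 = 1/0.43300 - 1 = 1.309469 >= 1
d/lambda <= 0.5, so the array can scan to endfire without grating lobes: theta_max = 90 deg

90 deg


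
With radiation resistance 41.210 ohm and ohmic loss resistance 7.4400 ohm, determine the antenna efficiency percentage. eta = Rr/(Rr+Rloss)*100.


eta = 41.210 / (41.210 + 7.4400) * 100 = 84.71%

84.71%


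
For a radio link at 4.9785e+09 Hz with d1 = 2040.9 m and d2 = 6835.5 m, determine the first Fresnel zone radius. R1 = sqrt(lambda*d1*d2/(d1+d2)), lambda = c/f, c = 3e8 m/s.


lambda = c / f = 3.0000e+08 / 4.9785e+09 = 0.06025911 m
R1 = sqrt(0.06025911 * 2040.9 * 6835.5 / (2040.9 + 6835.5)) = 9.732 m

9.732 m


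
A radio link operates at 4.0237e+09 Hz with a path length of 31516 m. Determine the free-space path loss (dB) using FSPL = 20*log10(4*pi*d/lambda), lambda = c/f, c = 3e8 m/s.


lambda = c / f = 3.0000e+08 / 4.0237e+09 = 0.07455824 m
FSPL = 20 * log10(4*pi*31516/0.07455824) = 134.5 dB

134.5 dB


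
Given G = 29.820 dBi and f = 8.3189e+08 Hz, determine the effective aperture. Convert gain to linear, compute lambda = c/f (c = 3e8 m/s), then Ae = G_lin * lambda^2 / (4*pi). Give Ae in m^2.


lambda = c / f = 3.0000e+08 / 8.3189e+08 = 0.3606246 m
G_linear = 10^(29.820/10) = 959.4006
Ae = G_linear * lambda^2 / (4*pi) = 959.4006 * 0.3606246^2 / (4*pi) = 9.929 m^2

9.929 m^2


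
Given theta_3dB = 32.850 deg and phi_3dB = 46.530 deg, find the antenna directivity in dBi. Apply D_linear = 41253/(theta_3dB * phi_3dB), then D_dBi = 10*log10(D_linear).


D_linear = 41253 / (32.850 * 46.530) = 26.98902
D_dBi = 10 * log10(26.98902) = 14.31 dBi

14.31 dBi


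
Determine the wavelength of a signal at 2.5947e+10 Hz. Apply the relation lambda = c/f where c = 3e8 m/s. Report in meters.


lambda = c / f = 3.0000e+08 / 2.5947e+10 = 0.01156 m

0.01156 m


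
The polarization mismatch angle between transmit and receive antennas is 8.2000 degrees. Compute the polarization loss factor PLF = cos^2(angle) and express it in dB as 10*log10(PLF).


PLF_linear = cos^2(8.2000 deg) = 0.9796570
PLF_dB = 10 * log10(0.9796570) = -0.08926 dB

-0.08926 dB


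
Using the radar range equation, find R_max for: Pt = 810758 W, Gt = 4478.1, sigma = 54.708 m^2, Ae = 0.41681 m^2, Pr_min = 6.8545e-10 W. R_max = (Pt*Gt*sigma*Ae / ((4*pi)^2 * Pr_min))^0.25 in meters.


R^4 = 810758*4478.1*54.708*0.41681 / ((4*pi)^2 * 6.8545e-10) = 7.648539e+17
R_max = 7.648539e+17^0.25 = 29573 m

29573 m


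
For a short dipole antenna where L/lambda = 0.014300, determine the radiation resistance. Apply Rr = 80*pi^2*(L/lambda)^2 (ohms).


Rr = 80 * pi^2 * (0.014300)^2 = 80 * 9.869604 * 2.044900e-04 = 0.1615 ohm

0.1615 ohm


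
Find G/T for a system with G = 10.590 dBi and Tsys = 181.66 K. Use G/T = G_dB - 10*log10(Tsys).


G/T = 10.590 - 10*log10(181.66) = 10.590 - 22.59259 = -12.00 dB/K

-12.00 dB/K


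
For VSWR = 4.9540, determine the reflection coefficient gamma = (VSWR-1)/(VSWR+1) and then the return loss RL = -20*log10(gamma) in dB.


gamma = (4.9540 - 1) / (4.9540 + 1) = 0.6640914
RL = -20 * log10(0.6640914) = 3.555 dB

3.555 dB


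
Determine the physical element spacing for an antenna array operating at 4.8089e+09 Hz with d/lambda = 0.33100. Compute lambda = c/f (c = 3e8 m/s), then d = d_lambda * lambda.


lambda = c / f = 3.0000e+08 / 4.8089e+09 = 0.06238433 m
d = 0.33100 * 0.06238433 = 0.02065 m

0.02065 m


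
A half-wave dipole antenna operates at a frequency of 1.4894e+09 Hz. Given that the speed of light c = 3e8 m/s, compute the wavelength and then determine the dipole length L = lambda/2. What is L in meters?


lambda = c / f = 3.0000e+08 / 1.4894e+09 = 0.2014234 m
L = lambda / 2 = 0.2014234 / 2 = 0.1007 m

0.1007 m


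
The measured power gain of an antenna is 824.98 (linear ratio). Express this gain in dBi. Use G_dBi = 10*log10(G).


G_dBi = 10 * log10(824.98) = 29.16 dBi

29.16 dBi


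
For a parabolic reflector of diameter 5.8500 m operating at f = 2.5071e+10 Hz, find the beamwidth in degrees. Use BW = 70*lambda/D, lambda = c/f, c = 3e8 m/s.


lambda = c / f = 3.0000e+08 / 2.5071e+10 = 0.01196602 m
BW = 70 * 0.01196602 / 5.8500 = 0.1432 deg

0.1432 deg


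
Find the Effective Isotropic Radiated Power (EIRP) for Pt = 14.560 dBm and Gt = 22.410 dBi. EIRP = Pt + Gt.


EIRP = Pt + Gt = 14.560 + 22.410 = 36.97 dBm

36.97 dBm


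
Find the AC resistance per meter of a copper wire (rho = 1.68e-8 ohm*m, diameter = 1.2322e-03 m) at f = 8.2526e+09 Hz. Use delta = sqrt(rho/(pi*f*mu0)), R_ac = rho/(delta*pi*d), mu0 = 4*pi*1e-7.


delta = sqrt(1.68e-8 / (pi * 8.2526e+09 * 4*pi*1e-7)) = 7.180908e-07 m
R_ac = 1.68e-8 / (7.180908e-07 * pi * 1.2322e-03) = 6.044 ohm/m

6.044 ohm/m


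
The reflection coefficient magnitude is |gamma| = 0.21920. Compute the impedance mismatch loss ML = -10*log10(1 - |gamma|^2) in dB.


ML = -10 * log10(1 - 0.21920^2) = -10 * log10(0.95195136) = 0.2139 dB

0.2139 dB


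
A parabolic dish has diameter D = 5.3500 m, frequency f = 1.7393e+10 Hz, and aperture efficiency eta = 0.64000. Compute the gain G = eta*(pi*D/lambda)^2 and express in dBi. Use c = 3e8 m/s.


lambda = c / f = 3.0000e+08 / 1.7393e+10 = 0.01724832 m
G_linear = 0.64000 * (pi * 5.3500 / 0.01724832)^2 = 607706.2
G_dBi = 10 * log10(607706.2) = 57.84 dBi

57.84 dBi


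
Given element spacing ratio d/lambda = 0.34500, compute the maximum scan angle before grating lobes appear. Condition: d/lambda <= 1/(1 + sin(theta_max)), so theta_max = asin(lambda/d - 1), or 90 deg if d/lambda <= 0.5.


lambda/d - 1 = 1/0.34500 - 1 = 1.898551 >= 1
d/lambda <= 0.5, so the array can scan to endfire without grating lobes: theta_max = 90 deg

90 deg


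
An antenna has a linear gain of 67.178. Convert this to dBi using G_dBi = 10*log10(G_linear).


G_dBi = 10 * log10(67.178) = 18.27 dBi

18.27 dBi


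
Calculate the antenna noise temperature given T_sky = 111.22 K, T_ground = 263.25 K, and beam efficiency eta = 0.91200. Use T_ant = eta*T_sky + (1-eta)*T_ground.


T_ant = 0.91200 * 111.22 + (1 - 0.91200) * 263.25 = 124.6 K

124.6 K


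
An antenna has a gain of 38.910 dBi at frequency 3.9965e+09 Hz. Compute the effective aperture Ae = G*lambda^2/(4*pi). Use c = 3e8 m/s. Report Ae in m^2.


lambda = c / f = 3.0000e+08 / 3.9965e+09 = 0.07506568 m
G_linear = 10^(38.910/10) = 7780.366
Ae = G_linear * lambda^2 / (4*pi) = 7780.366 * 0.07506568^2 / (4*pi) = 3.489 m^2

3.489 m^2


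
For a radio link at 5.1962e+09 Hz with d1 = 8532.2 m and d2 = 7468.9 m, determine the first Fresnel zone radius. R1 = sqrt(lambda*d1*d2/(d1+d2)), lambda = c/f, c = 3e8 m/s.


lambda = c / f = 3.0000e+08 / 5.1962e+09 = 0.05773450 m
R1 = sqrt(0.05773450 * 8532.2 * 7468.9 / (8532.2 + 7468.9)) = 15.16 m

15.16 m


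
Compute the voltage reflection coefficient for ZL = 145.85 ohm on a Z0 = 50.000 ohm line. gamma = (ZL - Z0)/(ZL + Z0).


gamma = (145.85 - 50.000) / (145.85 + 50.000) = 0.4894

0.4894


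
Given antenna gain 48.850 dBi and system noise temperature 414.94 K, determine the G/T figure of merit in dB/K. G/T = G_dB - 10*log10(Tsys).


G/T = 48.850 - 10*log10(414.94) = 48.850 - 26.17985 = 22.67 dB/K

22.67 dB/K


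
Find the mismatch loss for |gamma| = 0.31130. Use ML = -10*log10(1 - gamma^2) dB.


ML = -10 * log10(1 - 0.31130^2) = -10 * log10(0.90309231) = 0.4427 dB

0.4427 dB


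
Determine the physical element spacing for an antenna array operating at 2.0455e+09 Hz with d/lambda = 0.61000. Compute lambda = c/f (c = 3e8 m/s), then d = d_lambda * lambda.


lambda = c / f = 3.0000e+08 / 2.0455e+09 = 0.1466634 m
d = 0.61000 * 0.1466634 = 0.08946 m

0.08946 m


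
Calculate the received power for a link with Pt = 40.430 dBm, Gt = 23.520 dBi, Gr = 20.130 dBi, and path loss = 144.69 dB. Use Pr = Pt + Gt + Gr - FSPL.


Pr = 40.430 + 23.520 + 20.130 - 144.69 = -60.61 dBm

-60.61 dBm


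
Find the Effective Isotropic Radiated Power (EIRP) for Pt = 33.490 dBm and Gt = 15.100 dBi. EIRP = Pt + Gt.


EIRP = Pt + Gt = 33.490 + 15.100 = 48.59 dBm

48.59 dBm


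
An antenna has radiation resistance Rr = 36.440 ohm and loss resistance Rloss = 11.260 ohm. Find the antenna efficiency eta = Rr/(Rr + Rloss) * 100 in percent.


eta = 36.440 / (36.440 + 11.260) * 100 = 76.39%

76.39%


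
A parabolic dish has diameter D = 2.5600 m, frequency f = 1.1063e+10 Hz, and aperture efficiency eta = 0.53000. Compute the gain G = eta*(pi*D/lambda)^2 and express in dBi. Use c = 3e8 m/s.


lambda = c / f = 3.0000e+08 / 1.1063e+10 = 0.02711742 m
G_linear = 0.53000 * (pi * 2.5600 / 0.02711742)^2 = 46618.56
G_dBi = 10 * log10(46618.56) = 46.69 dBi

46.69 dBi


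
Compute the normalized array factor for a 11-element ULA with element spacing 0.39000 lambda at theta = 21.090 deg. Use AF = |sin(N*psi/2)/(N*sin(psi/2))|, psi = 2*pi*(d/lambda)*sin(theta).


psi = 2*pi*0.39000*sin(21.090 deg) = 0.8817524 rad
AF = |sin(11*0.8817524/2) / (11*sin(0.8817524/2))| = 0.2110

0.2110


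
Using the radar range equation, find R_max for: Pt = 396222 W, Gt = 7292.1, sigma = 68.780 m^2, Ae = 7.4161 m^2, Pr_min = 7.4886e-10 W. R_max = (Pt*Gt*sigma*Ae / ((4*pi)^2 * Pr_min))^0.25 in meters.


R^4 = 396222*7292.1*68.780*7.4161 / ((4*pi)^2 * 7.4886e-10) = 1.246260e+19
R_max = 1.246260e+19^0.25 = 59416 m

59416 m


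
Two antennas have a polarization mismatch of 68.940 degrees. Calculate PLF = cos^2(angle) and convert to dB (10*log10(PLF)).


PLF_linear = cos^2(68.940 deg) = 0.1291291
PLF_dB = 10 * log10(0.1291291) = -8.890 dB

-8.890 dB


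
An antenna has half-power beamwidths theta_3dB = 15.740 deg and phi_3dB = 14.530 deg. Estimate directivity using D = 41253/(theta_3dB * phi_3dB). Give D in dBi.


D_linear = 41253 / (15.740 * 14.530) = 180.3787
D_dBi = 10 * log10(180.3787) = 22.56 dBi

22.56 dBi


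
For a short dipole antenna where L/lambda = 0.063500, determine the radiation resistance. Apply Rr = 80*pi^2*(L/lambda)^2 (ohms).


Rr = 80 * pi^2 * (0.063500)^2 = 80 * 9.869604 * 4.032250e-03 = 3.184 ohm

3.184 ohm


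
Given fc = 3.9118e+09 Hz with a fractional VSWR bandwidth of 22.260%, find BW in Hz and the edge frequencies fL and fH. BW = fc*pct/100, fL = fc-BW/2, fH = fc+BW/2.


BW = 3.9118e+09 * 22.260/100 = 8.707667e+08 Hz
fL = 3.9118e+09 - 8.707667e+08/2 = 3.476e+09 Hz
fH = 3.9118e+09 + 8.707667e+08/2 = 4.347e+09 Hz

BW=8.708e+08 Hz, fL=3.476e+09 Hz, fH=4.347e+09 Hz


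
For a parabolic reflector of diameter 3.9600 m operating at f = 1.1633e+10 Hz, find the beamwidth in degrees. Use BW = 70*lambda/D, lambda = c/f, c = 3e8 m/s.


lambda = c / f = 3.0000e+08 / 1.1633e+10 = 0.02578870 m
BW = 70 * 0.02578870 / 3.9600 = 0.4559 deg

0.4559 deg


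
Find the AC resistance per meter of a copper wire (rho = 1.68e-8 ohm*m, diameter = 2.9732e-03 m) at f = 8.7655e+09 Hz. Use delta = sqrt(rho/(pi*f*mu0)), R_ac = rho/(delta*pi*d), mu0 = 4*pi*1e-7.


delta = sqrt(1.68e-8 / (pi * 8.7655e+09 * 4*pi*1e-7)) = 6.967652e-07 m
R_ac = 1.68e-8 / (6.967652e-07 * pi * 2.9732e-03) = 2.581 ohm/m

2.581 ohm/m


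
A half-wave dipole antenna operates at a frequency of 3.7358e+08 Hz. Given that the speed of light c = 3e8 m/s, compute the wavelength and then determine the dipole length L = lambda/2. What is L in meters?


lambda = c / f = 3.0000e+08 / 3.7358e+08 = 0.8030408 m
L = lambda / 2 = 0.8030408 / 2 = 0.4015 m

0.4015 m


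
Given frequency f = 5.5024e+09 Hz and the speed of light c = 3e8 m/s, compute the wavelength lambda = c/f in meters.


lambda = c / f = 3.0000e+08 / 5.5024e+09 = 0.05452 m

0.05452 m


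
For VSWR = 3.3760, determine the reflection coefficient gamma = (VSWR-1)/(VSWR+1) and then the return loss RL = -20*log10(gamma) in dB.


gamma = (3.3760 - 1) / (3.3760 + 1) = 0.5429616
RL = -20 * log10(0.5429616) = 5.305 dB

5.305 dB


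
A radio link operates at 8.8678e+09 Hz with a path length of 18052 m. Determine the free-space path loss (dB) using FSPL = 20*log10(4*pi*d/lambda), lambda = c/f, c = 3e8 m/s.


lambda = c / f = 3.0000e+08 / 8.8678e+09 = 0.03383026 m
FSPL = 20 * log10(4*pi*18052/0.03383026) = 136.5 dB

136.5 dB


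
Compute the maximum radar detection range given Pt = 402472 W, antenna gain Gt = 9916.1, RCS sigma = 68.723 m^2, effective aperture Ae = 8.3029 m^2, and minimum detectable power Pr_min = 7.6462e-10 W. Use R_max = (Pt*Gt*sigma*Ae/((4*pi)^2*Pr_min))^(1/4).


R^4 = 402472*9916.1*68.723*8.3029 / ((4*pi)^2 * 7.6462e-10) = 1.886006e+19
R_max = 1.886006e+19^0.25 = 65900 m

65900 m


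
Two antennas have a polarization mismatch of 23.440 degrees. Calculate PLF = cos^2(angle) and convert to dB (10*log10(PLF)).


PLF_linear = cos^2(23.440 deg) = 0.8417643
PLF_dB = 10 * log10(0.8417643) = -0.7481 dB

-0.7481 dB


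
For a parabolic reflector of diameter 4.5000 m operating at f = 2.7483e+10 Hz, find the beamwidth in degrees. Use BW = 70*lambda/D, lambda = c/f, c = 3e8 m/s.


lambda = c / f = 3.0000e+08 / 2.7483e+10 = 0.01091584 m
BW = 70 * 0.01091584 / 4.5000 = 0.1698 deg

0.1698 deg


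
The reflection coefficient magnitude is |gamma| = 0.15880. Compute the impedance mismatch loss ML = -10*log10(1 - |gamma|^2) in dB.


ML = -10 * log10(1 - 0.15880^2) = -10 * log10(0.97478256) = 0.1109 dB

0.1109 dB


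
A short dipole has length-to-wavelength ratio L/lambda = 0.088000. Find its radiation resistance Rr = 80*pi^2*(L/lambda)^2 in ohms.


Rr = 80 * pi^2 * (0.088000)^2 = 80 * 9.869604 * 7.744000e-03 = 6.114 ohm

6.114 ohm


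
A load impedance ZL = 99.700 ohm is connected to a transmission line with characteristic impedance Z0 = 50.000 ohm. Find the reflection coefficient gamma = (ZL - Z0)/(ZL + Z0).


gamma = (99.700 - 50.000) / (99.700 + 50.000) = 0.3320

0.3320


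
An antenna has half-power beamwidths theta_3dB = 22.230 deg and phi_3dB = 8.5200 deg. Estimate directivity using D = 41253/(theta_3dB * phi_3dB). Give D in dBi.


D_linear = 41253 / (22.230 * 8.5200) = 217.8093
D_dBi = 10 * log10(217.8093) = 23.38 dBi

23.38 dBi


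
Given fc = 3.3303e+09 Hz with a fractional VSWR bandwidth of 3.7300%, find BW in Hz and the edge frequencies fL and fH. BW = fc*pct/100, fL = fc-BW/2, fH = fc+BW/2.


BW = 3.3303e+09 * 3.7300/100 = 1.242202e+08 Hz
fL = 3.3303e+09 - 1.242202e+08/2 = 3.268e+09 Hz
fH = 3.3303e+09 + 1.242202e+08/2 = 3.392e+09 Hz

BW=1.242e+08 Hz, fL=3.268e+09 Hz, fH=3.392e+09 Hz


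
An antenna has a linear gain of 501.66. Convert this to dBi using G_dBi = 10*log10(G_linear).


G_dBi = 10 * log10(501.66) = 27.00 dBi

27.00 dBi


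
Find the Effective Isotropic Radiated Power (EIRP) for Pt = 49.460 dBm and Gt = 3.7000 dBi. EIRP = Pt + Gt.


EIRP = Pt + Gt = 49.460 + 3.7000 = 53.16 dBm

53.16 dBm


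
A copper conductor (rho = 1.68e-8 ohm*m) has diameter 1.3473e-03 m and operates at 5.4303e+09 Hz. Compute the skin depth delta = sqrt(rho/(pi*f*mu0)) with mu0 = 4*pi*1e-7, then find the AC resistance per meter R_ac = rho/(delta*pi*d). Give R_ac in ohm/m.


delta = sqrt(1.68e-8 / (pi * 5.4303e+09 * 4*pi*1e-7)) = 8.852437e-07 m
R_ac = 1.68e-8 / (8.852437e-07 * pi * 1.3473e-03) = 4.484 ohm/m

4.484 ohm/m


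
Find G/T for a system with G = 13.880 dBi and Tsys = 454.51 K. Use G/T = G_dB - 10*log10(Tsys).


G/T = 13.880 - 10*log10(454.51) = 13.880 - 26.57543 = -12.70 dB/K

-12.70 dB/K


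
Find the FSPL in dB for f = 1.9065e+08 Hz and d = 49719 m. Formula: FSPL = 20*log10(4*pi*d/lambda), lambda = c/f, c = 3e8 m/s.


lambda = c / f = 3.0000e+08 / 1.9065e+08 = 1.573564 m
FSPL = 20 * log10(4*pi*49719/1.573564) = 112.0 dB

112.0 dB


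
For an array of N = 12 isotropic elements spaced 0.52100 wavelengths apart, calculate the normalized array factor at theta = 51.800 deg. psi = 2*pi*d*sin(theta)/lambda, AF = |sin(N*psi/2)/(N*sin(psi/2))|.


psi = 2*pi*0.52100*sin(51.800 deg) = 2.572534 rad
AF = |sin(12*2.572534/2) / (12*sin(2.572534/2))| = 0.02339

0.02339


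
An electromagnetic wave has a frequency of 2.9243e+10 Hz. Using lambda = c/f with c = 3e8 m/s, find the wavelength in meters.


lambda = c / f = 3.0000e+08 / 2.9243e+10 = 0.01026 m

0.01026 m


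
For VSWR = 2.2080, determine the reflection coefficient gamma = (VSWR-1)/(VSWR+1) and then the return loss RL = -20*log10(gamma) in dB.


gamma = (2.2080 - 1) / (2.2080 + 1) = 0.3765586
RL = -20 * log10(0.3765586) = 8.483 dB

8.483 dB


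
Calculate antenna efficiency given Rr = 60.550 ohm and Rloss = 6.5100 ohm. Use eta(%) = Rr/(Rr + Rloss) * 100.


eta = 60.550 / (60.550 + 6.5100) * 100 = 90.29%

90.29%


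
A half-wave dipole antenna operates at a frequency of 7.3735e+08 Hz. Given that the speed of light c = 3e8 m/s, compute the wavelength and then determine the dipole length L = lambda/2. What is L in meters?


lambda = c / f = 3.0000e+08 / 7.3735e+08 = 0.4068624 m
L = lambda / 2 = 0.4068624 / 2 = 0.2034 m

0.2034 m


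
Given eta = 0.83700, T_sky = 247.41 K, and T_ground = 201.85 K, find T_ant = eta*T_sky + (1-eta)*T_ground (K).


T_ant = 0.83700 * 247.41 + (1 - 0.83700) * 201.85 = 240.0 K

240.0 K


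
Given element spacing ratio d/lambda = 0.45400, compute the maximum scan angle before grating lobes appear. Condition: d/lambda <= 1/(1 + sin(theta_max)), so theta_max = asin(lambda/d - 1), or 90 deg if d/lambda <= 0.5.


lambda/d - 1 = 1/0.45400 - 1 = 1.202643 >= 1
d/lambda <= 0.5, so the array can scan to endfire without grating lobes: theta_max = 90 deg

90 deg


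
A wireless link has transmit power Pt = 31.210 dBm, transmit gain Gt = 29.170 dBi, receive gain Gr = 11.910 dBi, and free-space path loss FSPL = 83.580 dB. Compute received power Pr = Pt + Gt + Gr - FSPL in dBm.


Pr = 31.210 + 29.170 + 11.910 - 83.580 = -11.29 dBm

-11.29 dBm


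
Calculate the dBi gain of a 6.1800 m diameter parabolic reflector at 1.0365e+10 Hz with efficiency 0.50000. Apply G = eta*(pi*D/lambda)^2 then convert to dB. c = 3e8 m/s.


lambda = c / f = 3.0000e+08 / 1.0365e+10 = 0.02894356 m
G_linear = 0.50000 * (pi * 6.1800 / 0.02894356)^2 = 224979.4
G_dBi = 10 * log10(224979.4) = 53.52 dBi

53.52 dBi


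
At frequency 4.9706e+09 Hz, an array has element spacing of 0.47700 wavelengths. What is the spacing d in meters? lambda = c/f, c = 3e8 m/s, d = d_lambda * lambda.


lambda = c / f = 3.0000e+08 / 4.9706e+09 = 0.06035489 m
d = 0.47700 * 0.06035489 = 0.02879 m

0.02879 m


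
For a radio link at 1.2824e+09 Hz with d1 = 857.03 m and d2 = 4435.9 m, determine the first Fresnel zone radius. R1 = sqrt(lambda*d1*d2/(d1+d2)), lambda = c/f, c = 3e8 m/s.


lambda = c / f = 3.0000e+08 / 1.2824e+09 = 0.2339364 m
R1 = sqrt(0.2339364 * 857.03 * 4435.9 / (857.03 + 4435.9)) = 12.96 m

12.96 m


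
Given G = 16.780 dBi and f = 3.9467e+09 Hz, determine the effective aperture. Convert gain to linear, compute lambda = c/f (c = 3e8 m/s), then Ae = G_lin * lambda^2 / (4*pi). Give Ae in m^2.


lambda = c / f = 3.0000e+08 / 3.9467e+09 = 0.07601287 m
G_linear = 10^(16.780/10) = 47.64310
Ae = G_linear * lambda^2 / (4*pi) = 47.64310 * 0.07601287^2 / (4*pi) = 0.02191 m^2

0.02191 m^2


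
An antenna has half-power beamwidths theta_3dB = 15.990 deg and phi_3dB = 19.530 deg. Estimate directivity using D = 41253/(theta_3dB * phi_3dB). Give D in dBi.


D_linear = 41253 / (15.990 * 19.530) = 132.1006
D_dBi = 10 * log10(132.1006) = 21.21 dBi

21.21 dBi


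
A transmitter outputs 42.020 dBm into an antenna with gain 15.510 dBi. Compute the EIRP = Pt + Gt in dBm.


EIRP = Pt + Gt = 42.020 + 15.510 = 57.53 dBm

57.53 dBm


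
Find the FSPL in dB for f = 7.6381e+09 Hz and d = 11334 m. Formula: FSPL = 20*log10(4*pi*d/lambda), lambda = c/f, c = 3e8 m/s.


lambda = c / f = 3.0000e+08 / 7.6381e+09 = 0.03927678 m
FSPL = 20 * log10(4*pi*11334/0.03927678) = 131.2 dB

131.2 dB


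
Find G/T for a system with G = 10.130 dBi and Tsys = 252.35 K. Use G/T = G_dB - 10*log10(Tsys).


G/T = 10.130 - 10*log10(252.35) = 10.130 - 24.02003 = -13.89 dB/K

-13.89 dB/K


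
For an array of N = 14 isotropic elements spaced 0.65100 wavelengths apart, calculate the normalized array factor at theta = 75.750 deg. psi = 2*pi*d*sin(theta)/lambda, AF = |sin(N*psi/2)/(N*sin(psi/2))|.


psi = 2*pi*0.65100*sin(75.750 deg) = 3.964497 rad
AF = |sin(14*3.964497/2) / (14*sin(3.964497/2))| = 0.03892

0.03892


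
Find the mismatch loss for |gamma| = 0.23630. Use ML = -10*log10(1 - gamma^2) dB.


ML = -10 * log10(1 - 0.23630^2) = -10 * log10(0.94416231) = 0.2495 dB

0.2495 dB


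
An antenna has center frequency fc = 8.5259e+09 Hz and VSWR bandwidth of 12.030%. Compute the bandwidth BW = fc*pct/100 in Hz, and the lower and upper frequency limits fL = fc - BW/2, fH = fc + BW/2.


BW = 8.5259e+09 * 12.030/100 = 1.025666e+09 Hz
fL = 8.5259e+09 - 1.025666e+09/2 = 8.013e+09 Hz
fH = 8.5259e+09 + 1.025666e+09/2 = 9.039e+09 Hz

BW=1.026e+09 Hz, fL=8.013e+09 Hz, fH=9.039e+09 Hz


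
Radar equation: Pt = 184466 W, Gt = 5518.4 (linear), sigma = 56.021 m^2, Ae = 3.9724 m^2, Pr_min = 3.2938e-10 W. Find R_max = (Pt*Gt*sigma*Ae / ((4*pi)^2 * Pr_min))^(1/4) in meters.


R^4 = 184466*5518.4*56.021*3.9724 / ((4*pi)^2 * 3.2938e-10) = 4.355283e+18
R_max = 4.355283e+18^0.25 = 45683 m

45683 m


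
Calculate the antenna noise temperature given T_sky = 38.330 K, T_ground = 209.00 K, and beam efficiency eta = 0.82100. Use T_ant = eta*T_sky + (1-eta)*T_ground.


T_ant = 0.82100 * 38.330 + (1 - 0.82100) * 209.00 = 68.88 K

68.88 K


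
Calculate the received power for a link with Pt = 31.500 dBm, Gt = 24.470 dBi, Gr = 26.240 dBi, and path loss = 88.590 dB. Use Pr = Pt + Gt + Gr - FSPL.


Pr = 31.500 + 24.470 + 26.240 - 88.590 = -6.38 dBm

-6.38 dBm


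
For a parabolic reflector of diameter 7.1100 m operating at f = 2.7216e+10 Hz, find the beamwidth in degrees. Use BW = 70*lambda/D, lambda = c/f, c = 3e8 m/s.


lambda = c / f = 3.0000e+08 / 2.7216e+10 = 0.01102293 m
BW = 70 * 0.01102293 / 7.1100 = 0.1085 deg

0.1085 deg


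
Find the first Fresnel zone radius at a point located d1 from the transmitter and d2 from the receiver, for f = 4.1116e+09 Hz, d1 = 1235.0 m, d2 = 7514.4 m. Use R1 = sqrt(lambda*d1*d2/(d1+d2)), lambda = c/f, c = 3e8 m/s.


lambda = c / f = 3.0000e+08 / 4.1116e+09 = 0.07296430 m
R1 = sqrt(0.07296430 * 1235.0 * 7514.4 / (1235.0 + 7514.4)) = 8.797 m

8.797 m
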